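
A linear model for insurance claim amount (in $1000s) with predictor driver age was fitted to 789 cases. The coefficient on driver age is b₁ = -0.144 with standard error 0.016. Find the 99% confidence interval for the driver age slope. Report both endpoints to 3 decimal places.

df = n − 2 = 789 − 2 = 787.
t* = t_{0.005, 787} = 2.582091.
Margin = t* × SE = 2.582091 × 0.016 = 0.04131.
CI: -0.144 ± 0.04131 → (-0.185, -0.103).
With 99% confidence, each one-unit increase in driver age is associated with a change of between -0.185 and -0.103 $1000s in insurance claim amount.

(-0.185, -0.103)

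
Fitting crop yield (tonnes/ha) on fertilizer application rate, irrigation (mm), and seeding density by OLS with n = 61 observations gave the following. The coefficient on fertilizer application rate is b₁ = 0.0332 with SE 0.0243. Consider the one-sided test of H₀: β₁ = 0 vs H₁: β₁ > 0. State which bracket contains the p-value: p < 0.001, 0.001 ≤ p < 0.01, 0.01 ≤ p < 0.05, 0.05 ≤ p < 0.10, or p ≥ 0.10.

0.05 ≤ p < 0.10

t = 0.0332 / 0.0243 = 1.366.
df = n − k − 1 = 61 − 3 − 1 = 57.
One-sided p = P(T_{57} > t) ≈ 0.0886.
So 0.05 ≤ p < 0.10.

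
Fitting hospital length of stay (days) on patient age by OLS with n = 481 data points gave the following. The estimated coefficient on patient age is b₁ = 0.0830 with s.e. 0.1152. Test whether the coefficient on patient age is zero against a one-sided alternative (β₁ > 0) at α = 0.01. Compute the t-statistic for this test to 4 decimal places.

t = 0.7205

H₀: β₁ = 0 vs H₁: β₁ > 0.
t = (b₁ − β₁⁰)/SE = 0.0830 / 0.1152 = 0.7205.
df = n − 2 = 481 − 2 = 479.
One-sided p ≈ 0.2358, which is ≥ 0.01, so fail to reject H₀.
The data do not give significant evidence that the true slope on patient age is positive.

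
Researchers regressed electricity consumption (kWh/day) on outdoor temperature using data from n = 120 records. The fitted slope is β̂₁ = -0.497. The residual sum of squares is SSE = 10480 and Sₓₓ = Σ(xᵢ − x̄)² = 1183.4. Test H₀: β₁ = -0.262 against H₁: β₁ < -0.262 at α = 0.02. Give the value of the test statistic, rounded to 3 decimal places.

MSE = SSE/(n − 2) = 10480/118 = 88.8136.
SE(β̂₁) = √(MSE/Sₓₓ) = √(88.8136/1183.4) = 0.273952.
t = (-0.497 − (-0.262)) / 0.273952 = -0.858.
df = n − 2 = 118.
One-sided p ≈ 0.1964, which is ≥ 0.02, so fail to reject H₀.
The data do not give significant evidence that the true slope on outdoor temperature is below -0.262 kWh/day per unit.

t = -0.858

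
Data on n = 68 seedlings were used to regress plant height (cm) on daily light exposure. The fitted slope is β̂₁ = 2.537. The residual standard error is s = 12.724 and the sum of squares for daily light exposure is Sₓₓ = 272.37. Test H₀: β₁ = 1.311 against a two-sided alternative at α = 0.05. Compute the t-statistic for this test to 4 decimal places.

t = 1.5902

SE(β̂₁) = s/√Sₓₓ = 12.724/√272.37 = 0.770982.
t = (2.537 − 1.311) / 0.770982 = 1.5902.
df = n − 2 = 66.
Two-sided p ≈ 0.1166, which is ≥ 0.05, so fail to reject H₀.
The data are consistent with a true slope of 1.311 cm per unit of daily light exposure.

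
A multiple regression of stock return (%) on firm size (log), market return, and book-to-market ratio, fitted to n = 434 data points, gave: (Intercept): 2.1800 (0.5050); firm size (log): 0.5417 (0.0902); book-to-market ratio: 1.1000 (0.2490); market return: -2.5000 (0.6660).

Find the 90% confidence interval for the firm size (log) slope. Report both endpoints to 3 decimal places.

(0.393, 0.690)

Read off: b = 0.5417, SE = 0.0902 for firm size (log).
df = n − k − 1 = 434 − 3 − 1 = 430.
t* = t_{0.05, 430} = 1.648405.
Margin = t* × SE = 1.648405 × 0.0902 = 0.14869.
CI: 0.5417 ± 0.14869 → (0.393, 0.690).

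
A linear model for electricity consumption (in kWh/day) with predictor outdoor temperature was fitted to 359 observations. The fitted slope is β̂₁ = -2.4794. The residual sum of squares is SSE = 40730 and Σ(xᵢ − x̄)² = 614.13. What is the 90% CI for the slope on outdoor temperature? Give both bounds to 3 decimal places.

(-3.190, -1.769)

MSE = SSE/(n − 2) = 40730/357 = 114.09.
SE(β̂₁) = √(MSE/Sₓₓ) = √(114.09/614.13) = 0.431016.
df = n − 2 = 357.
t* = t_{0.05, 357} = 1.649133.
Margin = t* × SE = 1.649133 × 0.431016 = 0.71080.
CI: -2.4794 ± 0.71080 → (-3.190, -1.769).
With 90% confidence, each one-unit increase in outdoor temperature is associated with a change of between -3.190 and -1.769 kWh/day in electricity consumption.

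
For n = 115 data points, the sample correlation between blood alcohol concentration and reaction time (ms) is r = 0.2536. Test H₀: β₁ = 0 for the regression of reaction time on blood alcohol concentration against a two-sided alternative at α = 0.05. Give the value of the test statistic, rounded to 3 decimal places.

t = r·√(n − 2)/√(1 − r²) = 0.2536·√113/√0.935687 = 2.787.
df = n − 2 = 113.
Two-sided p ≈ 0.0062, which is < 0.05, so reject H₀.
There is evidence of a linear association between blood alcohol concentration and reaction time.

t = 2.787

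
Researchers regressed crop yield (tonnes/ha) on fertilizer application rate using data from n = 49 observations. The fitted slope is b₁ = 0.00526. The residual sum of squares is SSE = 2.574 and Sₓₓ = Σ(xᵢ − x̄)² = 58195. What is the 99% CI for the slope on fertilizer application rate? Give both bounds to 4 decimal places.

MSE = SSE/(n − 2) = 2.574/47 = 0.054766.
SE(b₁) = √(MSE/Sₓₓ) = √(0.054766/58195) = 0.000970091.
df = n − 2 = 47.
t* = t_{0.005, 47} = 2.684556.
Margin = t* × SE = 2.684556 × 0.000970091 = 0.002604.
CI: 0.00526 ± 0.002604 → (0.0027, 0.0079).
With 99% confidence, each one-unit increase in fertilizer application rate is associated with a change of between 0.0027 and 0.0079 tonnes/ha in crop yield.

(0.0027, 0.0079)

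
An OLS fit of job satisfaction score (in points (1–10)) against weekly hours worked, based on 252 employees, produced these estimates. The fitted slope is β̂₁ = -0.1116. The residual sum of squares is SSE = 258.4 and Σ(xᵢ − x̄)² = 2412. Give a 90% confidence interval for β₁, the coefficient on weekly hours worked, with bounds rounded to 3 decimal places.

(-0.146, -0.077)

MSE = SSE/(n − 2) = 258.4/250 = 1.0336.
SE(β̂₁) = √(MSE/Sₓₓ) = √(1.0336/2412) = 0.0207008.
df = n − 2 = 250.
t* = t_{0.05, 250} = 1.650971.
Margin = t* × SE = 1.650971 × 0.0207008 = 0.03418.
CI: -0.1116 ± 0.03418 → (-0.146, -0.077).
With 90% confidence, each one-unit increase in weekly hours worked is associated with a change of between -0.146 and -0.077 points (1–10) in job satisfaction score.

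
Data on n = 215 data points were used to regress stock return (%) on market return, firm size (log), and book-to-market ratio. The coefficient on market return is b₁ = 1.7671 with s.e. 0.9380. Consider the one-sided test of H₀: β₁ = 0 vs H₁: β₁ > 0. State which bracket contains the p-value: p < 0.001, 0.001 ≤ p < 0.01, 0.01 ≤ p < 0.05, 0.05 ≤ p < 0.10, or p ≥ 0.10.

t = 1.7671 / 0.9380 = 1.884.
df = n − k − 1 = 215 − 3 − 1 = 211.
One-sided p = P(T_{211} > t) ≈ 0.0305.
So 0.01 ≤ p < 0.05.

0.01 ≤ p < 0.05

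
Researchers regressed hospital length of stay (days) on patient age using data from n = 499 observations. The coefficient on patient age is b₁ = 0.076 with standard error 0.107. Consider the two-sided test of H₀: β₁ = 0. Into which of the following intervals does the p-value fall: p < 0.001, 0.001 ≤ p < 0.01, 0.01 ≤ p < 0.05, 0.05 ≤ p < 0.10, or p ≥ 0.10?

p ≥ 0.10

t = 0.076 / 0.107 = 0.710.
df = n − 2 = 499 − 2 = 497.
Two-sided p = 2·P(T_{497} > |t|) ≈ 0.4779.
So p ≥ 0.10.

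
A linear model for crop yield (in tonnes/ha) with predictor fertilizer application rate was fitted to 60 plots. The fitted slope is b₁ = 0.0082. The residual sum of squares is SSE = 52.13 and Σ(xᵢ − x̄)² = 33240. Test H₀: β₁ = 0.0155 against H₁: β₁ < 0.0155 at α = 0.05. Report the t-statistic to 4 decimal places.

MSE = SSE/(n − 2) = 52.13/58 = 0.898793.
SE(b₁) = √(MSE/Sₓₓ) = √(0.898793/33240) = 0.00519995.
t = (0.0082 − 0.0155) / 0.00519995 = -1.4039.
df = n − 2 = 58.
One-sided p ≈ 0.0828, which is ≥ 0.05, so fail to reject H₀.
The data do not give significant evidence that the true slope on fertilizer application rate is below 0.0155 tonnes/ha per unit.

t = -1.4039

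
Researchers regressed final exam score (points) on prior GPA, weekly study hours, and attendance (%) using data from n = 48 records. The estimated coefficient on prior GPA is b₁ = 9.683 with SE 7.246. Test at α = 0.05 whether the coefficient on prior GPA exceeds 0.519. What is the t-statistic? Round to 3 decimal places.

H₀: β₁ = 0.519 vs H₁: β₁ > 0.519.
t = (b₁ − β₁⁰)/SE = (9.683 − 0.519) / 7.246 = 1.265.
df = n − k − 1 = 48 − 3 − 1 = 44.
One-sided p ≈ 0.1063, which is ≥ 0.05, so fail to reject H₀.
The data do not give significant evidence that the true slope on prior GPA exceeds 0.519 points per unit, holding the other predictors fixed.

t = 1.265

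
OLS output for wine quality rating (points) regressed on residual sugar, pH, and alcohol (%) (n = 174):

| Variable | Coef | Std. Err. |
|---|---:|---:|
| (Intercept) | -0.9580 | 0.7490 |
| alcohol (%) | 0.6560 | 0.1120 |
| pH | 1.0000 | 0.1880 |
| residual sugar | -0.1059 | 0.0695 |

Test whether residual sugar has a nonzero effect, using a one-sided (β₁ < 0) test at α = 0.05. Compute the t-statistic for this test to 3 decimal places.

Read off: b = -0.1059, SE = 0.0695 for residual sugar.
H₀: β₁ = 0 vs H₁: β₁ < 0.
t = -0.1059 / 0.0695 = -1.524.
df = n − k − 1 = 174 − 3 − 1 = 170.
One-sided p ≈ 0.0647, which is ≥ 0.05, so fail to reject H₀.
The data do not give significant evidence that the true slope on residual sugar is negative, holding the other predictors fixed.

t = -1.524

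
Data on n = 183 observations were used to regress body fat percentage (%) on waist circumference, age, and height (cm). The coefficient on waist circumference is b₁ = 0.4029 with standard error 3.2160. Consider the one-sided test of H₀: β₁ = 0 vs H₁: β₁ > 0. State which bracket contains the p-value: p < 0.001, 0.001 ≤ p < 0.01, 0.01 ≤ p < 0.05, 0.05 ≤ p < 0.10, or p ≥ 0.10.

p ≥ 0.10

t = 0.4029 / 3.2160 = 0.125.
df = n − k − 1 = 183 − 3 − 1 = 179.
One-sided p = P(T_{179} > t) ≈ 0.4502.
So p ≥ 0.10.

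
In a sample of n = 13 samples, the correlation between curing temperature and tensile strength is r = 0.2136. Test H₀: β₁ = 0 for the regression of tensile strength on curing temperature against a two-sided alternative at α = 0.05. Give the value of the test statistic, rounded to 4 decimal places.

t = r·√(n − 2)/√(1 − r²) = 0.2136·√11/√0.954375 = 0.7252.
df = n − 2 = 11.
Two-sided p ≈ 0.4835, which is ≥ 0.05, so fail to reject H₀.
The data do not give significant evidence of a linear association between curing temperature and tensile strength.

t = 0.7252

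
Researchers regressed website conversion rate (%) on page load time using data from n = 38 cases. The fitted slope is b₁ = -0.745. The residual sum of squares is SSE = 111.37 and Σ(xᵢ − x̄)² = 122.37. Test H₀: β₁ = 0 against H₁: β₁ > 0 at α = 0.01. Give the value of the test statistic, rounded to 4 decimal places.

MSE = SSE/(n − 2) = 111.37/36 = 3.09361.
SE(b₁) = √(MSE/Sₓₓ) = √(3.09361/122.37) = 0.158999.
t = -0.745 / 0.158999 = -4.6856.
df = n − 2 = 36.
One-sided p ≈ 1.0000, which is ≥ 0.01, so fail to reject H₀.
The data do not give significant evidence that the true slope on page load time is positive.

t = -4.6856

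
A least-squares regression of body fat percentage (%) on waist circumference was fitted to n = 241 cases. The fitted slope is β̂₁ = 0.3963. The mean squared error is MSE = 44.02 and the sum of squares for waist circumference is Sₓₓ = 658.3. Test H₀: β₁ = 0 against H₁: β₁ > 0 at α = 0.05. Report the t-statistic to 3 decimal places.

t = 1.533

SE(β̂₁) = √(MSE/Sₓₓ) = √(44.02/658.3) = 0.258591.
t = 0.3963 / 0.258591 = 1.533.
df = n − 2 = 239.
One-sided p ≈ 0.0634, which is ≥ 0.05, so fail to reject H₀.
The data do not give significant evidence that the true slope on waist circumference is positive.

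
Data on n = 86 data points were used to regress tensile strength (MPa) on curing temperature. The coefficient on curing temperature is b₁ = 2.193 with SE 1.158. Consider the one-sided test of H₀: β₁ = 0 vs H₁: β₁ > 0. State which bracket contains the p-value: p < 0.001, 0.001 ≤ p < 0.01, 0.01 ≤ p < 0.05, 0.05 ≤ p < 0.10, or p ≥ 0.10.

0.01 ≤ p < 0.05

t = 2.193 / 1.158 = 1.894.
df = n − 2 = 86 − 2 = 84.
One-sided p = P(T_{84} > t) ≈ 0.0308.
So 0.01 ≤ p < 0.05.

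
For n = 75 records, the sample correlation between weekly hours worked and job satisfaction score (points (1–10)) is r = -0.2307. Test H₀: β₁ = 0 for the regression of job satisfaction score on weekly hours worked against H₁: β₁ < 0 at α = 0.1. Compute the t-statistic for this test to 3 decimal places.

t = -2.026

t = r·√(n − 2)/√(1 − r²) = -0.2307·√73/√0.946778 = -2.026.
df = n − 2 = 73.
One-sided p ≈ 0.0232, which is < 0.1, so reject H₀.
There is evidence of a linear association between weekly hours worked and job satisfaction score.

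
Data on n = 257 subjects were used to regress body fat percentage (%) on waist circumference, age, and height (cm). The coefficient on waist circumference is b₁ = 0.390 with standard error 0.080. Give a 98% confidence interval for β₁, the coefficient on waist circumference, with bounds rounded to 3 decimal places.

(0.203, 0.577)

df = n − k − 1 = 257 − 3 − 1 = 253.
t* = t_{0.01, 253} = 2.341177.
Margin = t* × SE = 2.341177 × 0.080 = 0.18729.
CI: 0.390 ± 0.18729 → (0.203, 0.577).
With 98% confidence, each one-unit increase in waist circumference is associated with a change of between 0.203 and 0.577 % in body fat percentage, holding the other predictors fixed.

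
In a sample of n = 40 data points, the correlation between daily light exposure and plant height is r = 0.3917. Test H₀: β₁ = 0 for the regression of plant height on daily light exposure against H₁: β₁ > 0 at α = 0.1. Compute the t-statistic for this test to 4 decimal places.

t = 2.6243

t = r·√(n − 2)/√(1 − r²) = 0.3917·√38/√0.846571 = 2.6243.
df = n − 2 = 38.
One-sided p ≈ 0.0062, which is < 0.1, so reject H₀.
There is evidence of a linear association between daily light exposure and plant height.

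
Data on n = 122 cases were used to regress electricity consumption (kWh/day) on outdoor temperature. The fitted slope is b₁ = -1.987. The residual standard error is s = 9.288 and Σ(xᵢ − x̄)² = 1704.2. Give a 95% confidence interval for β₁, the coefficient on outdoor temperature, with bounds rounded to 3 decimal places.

(-2.432, -1.542)

SE(b₁) = s/√Sₓₓ = 9.288/√1704.2 = 0.224989.
df = n − 2 = 120.
t* = t_{0.025, 120} = 1.97993.
Margin = t* × SE = 1.97993 × 0.224989 = 0.44546.
CI: -1.987 ± 0.44546 → (-2.432, -1.542).
With 95% confidence, each one-unit increase in outdoor temperature is associated with a change of between -2.432 and -1.542 kWh/day in electricity consumption.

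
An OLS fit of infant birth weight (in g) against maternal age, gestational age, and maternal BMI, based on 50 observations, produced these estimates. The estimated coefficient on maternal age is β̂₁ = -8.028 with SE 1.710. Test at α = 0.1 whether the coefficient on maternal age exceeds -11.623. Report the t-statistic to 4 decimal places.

H₀: β₁ = -11.623 vs H₁: β₁ > -11.623.
t = (β̂₁ − β₁⁰)/SE = (-8.028 − (-11.623)) / 1.710 = 2.1023.
df = n − k − 1 = 50 − 3 − 1 = 46.
One-sided p ≈ 0.0205, which is < 0.1, so reject H₀.
There is evidence that the true slope on maternal age exceeds -11.623 g per unit, holding the other predictors fixed.

t = 2.1023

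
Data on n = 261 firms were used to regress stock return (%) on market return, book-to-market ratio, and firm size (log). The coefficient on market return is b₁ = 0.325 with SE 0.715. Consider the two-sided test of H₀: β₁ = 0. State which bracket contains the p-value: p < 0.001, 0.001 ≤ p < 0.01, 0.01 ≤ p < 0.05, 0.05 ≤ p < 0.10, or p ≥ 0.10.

t = 0.325 / 0.715 = 0.455.
df = n − k − 1 = 261 − 3 − 1 = 257.
Two-sided p = 2·P(T_{257} > |t|) ≈ 0.6498.
So p ≥ 0.10.

p ≥ 0.10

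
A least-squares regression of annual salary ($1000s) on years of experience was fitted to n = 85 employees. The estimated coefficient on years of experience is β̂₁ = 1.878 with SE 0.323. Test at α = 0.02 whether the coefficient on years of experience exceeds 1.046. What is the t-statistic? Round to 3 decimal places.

H₀: β₁ = 1.046 vs H₁: β₁ > 1.046.
t = (β̂₁ − β₁⁰)/SE = (1.878 − 1.046) / 0.323 = 2.576.
df = n − 2 = 85 − 2 = 83.
One-sided p ≈ 0.0059, which is < 0.02, so reject H₀.
There is evidence that the true slope on years of experience exceeds 1.046 $1000s per unit.

t = 2.576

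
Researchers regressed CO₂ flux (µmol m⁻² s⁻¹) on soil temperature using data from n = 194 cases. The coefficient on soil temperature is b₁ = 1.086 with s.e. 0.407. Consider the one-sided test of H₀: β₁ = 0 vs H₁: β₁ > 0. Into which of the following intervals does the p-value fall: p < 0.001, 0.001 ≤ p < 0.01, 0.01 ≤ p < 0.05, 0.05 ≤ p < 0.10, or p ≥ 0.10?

0.001 ≤ p < 0.01

t = 1.086 / 0.407 = 2.668.
df = n − 2 = 194 − 2 = 192.
One-sided p = P(T_{192} > t) ≈ 0.0041.
So 0.001 ≤ p < 0.01.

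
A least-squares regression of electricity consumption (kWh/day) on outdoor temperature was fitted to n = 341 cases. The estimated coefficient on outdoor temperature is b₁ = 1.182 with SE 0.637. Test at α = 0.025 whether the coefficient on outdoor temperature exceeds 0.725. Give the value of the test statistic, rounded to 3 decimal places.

t = 0.717

H₀: β₁ = 0.725 vs H₁: β₁ > 0.725.
t = (b₁ − β₁⁰)/SE = (1.182 − 0.725) / 0.637 = 0.717.
df = n − 2 = 341 − 2 = 339.
One-sided p ≈ 0.2368, which is ≥ 0.025, so fail to reject H₀.
The data do not give significant evidence that the true slope on outdoor temperature exceeds 0.725 kWh/day per unit.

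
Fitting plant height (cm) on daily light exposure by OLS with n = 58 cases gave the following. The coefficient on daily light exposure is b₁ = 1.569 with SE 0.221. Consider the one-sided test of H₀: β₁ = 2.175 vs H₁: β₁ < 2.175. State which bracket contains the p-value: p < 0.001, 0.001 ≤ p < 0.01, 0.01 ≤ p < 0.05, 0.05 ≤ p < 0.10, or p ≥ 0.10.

0.001 ≤ p < 0.01

t = (1.569 − 2.175) / 0.221 = -2.742.
df = n − 2 = 58 − 2 = 56.
One-sided p = P(T_{56} < t) ≈ 0.0041.
So 0.001 ≤ p < 0.01.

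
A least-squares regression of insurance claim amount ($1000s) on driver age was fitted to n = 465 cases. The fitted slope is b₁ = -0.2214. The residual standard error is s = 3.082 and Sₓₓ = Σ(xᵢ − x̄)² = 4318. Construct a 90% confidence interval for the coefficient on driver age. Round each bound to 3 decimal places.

SE(b₁) = s/√Sₓₓ = 3.082/√4318 = 0.046902.
df = n − 2 = 463.
t* = t_{0.05, 463} = 1.648151.
Margin = t* × SE = 1.648151 × 0.046902 = 0.07730.
CI: -0.2214 ± 0.07730 → (-0.299, -0.144).
With 90% confidence, each one-unit increase in driver age is associated with a change of between -0.299 and -0.144 $1000s in insurance claim amount.

(-0.299, -0.144)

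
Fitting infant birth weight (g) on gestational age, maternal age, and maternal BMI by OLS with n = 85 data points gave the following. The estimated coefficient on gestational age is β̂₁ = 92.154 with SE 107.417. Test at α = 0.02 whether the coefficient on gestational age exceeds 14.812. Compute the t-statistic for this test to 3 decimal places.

H₀: β₁ = 14.812 vs H₁: β₁ > 14.812.
t = (β̂₁ − β₁⁰)/SE = (92.154 − 14.812) / 107.417 = 0.720.
df = n − k − 1 = 85 − 3 − 1 = 81.
One-sided p ≈ 0.2368, which is ≥ 0.02, so fail to reject H₀.
The data do not give significant evidence that the true slope on gestational age exceeds 14.812 g per unit, holding the other predictors fixed.

t = 0.720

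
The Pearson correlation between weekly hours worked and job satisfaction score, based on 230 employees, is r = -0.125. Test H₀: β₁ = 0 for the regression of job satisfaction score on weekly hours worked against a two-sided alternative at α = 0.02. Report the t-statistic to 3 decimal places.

t = r·√(n − 2)/√(1 − r²) = -0.125·√228/√0.984375 = -1.902.
df = n − 2 = 228.
Two-sided p ≈ 0.0584, which is ≥ 0.02, so fail to reject H₀.
The data do not give significant evidence of a linear association between weekly hours worked and job satisfaction score.

t = -1.902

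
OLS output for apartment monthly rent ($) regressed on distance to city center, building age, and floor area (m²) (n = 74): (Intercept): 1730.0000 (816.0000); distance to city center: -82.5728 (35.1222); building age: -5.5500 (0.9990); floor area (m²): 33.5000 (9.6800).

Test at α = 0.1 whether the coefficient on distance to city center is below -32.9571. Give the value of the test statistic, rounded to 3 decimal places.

t = -1.413

Read off: b = -82.5728, SE = 35.1222 for distance to city center.
H₀: β₁ = -32.9571 vs H₁: β₁ < -32.9571.
t = (-82.5728 − (-32.9571)) / 35.1222 = -1.413.
df = n − k − 1 = 74 − 3 − 1 = 70.
One-sided p ≈ 0.0811, which is < 0.1, so reject H₀.
There is evidence that the true slope on distance to city center is below -32.9571 $ per unit, holding the other predictors fixed.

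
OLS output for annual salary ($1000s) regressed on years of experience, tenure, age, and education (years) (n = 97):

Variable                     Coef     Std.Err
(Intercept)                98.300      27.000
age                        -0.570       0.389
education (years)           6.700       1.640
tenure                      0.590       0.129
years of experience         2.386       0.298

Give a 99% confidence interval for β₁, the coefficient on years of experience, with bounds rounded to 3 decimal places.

(1.602, 3.170)

Read off: b = 2.386, SE = 0.298 for years of experience.
df = n − k − 1 = 97 − 4 − 1 = 92.
t* = t_{0.005, 92} = 2.63033.
Margin = t* × SE = 2.63033 × 0.298 = 0.78384.
CI: 2.386 ± 0.78384 → (1.602, 3.170).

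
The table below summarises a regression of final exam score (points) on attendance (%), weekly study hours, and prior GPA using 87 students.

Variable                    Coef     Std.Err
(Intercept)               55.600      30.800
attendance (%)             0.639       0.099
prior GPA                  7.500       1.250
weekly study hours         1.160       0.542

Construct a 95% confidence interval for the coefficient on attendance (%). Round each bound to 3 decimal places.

Read off: b = 0.639, SE = 0.099 for attendance (%).
df = n − k − 1 = 87 − 3 − 1 = 83.
t* = t_{0.025, 83} = 1.98896.
Margin = t* × SE = 1.98896 × 0.099 = 0.19691.
CI: 0.639 ± 0.19691 → (0.442, 0.836).

(0.442, 0.836)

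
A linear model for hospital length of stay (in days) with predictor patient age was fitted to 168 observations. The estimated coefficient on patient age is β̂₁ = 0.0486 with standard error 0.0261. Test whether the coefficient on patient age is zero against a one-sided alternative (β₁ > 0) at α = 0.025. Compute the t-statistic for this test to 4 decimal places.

t = 1.8621

H₀: β₁ = 0 vs H₁: β₁ > 0.
t = (β̂₁ − β₁⁰)/SE = 0.0486 / 0.0261 = 1.8621.
df = n − 2 = 168 − 2 = 166.
One-sided p ≈ 0.0322, which is ≥ 0.025, so fail to reject H₀.
The data do not give significant evidence that the true slope on patient age is positive.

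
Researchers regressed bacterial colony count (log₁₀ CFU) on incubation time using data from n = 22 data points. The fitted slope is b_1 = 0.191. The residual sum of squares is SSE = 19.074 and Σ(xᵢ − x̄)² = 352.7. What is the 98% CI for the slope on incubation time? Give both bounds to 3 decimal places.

(0.060, 0.322)

MSE = SSE/(n − 2) = 19.074/20 = 0.9537.
SE(b_1) = √(MSE/Sₓₓ) = √(0.9537/352.7) = 0.052.
df = n − 2 = 20.
t* = t_{0.01, 20} = 2.527977.
Margin = t* × SE = 2.527977 × 0.052 = 0.13145.
CI: 0.191 ± 0.13145 → (0.060, 0.322).
With 98% confidence, each one-unit increase in incubation time is associated with a change of between 0.060 and 0.322 log₁₀ CFU in bacterial colony count.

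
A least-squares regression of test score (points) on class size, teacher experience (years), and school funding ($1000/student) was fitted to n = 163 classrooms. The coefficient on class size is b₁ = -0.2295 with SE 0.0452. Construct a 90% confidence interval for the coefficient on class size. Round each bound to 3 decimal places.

(-0.304, -0.155)

df = n − k − 1 = 163 − 3 − 1 = 159.
t* = t_{0.05, 159} = 1.654494.
Margin = t* × SE = 1.654494 × 0.0452 = 0.07478.
CI: -0.2295 ± 0.07478 → (-0.304, -0.155).
With 90% confidence, each one-unit increase in class size is associated with a change of between -0.304 and -0.155 points in test score, holding the other predictors fixed.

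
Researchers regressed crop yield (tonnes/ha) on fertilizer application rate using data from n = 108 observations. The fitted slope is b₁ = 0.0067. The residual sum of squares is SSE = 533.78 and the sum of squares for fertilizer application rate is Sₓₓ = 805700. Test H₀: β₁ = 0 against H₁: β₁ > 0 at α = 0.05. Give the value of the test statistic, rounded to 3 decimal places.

MSE = SSE/(n − 2) = 533.78/106 = 5.03566.
SE(b₁) = √(MSE/Sₓₓ) = √(5.03566/805700) = 0.00250001.
t = 0.0067 / 0.00250001 = 2.680.
df = n − 2 = 106.
One-sided p ≈ 0.0043, which is < 0.05, so reject H₀.
There is evidence that the true slope on fertilizer application rate is positive.

t = 2.680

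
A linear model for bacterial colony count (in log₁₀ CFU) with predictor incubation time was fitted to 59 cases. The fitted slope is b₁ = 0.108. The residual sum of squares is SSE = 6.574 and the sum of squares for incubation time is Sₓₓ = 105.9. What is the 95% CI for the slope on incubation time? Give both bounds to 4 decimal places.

(0.0419, 0.1741)

MSE = SSE/(n − 2) = 6.574/57 = 0.115333.
SE(b₁) = √(MSE/Sₓₓ) = √(0.115333/105.9) = 0.0330012.
df = n − 2 = 57.
t* = t_{0.025, 57} = 2.002465.
Margin = t* × SE = 2.002465 × 0.0330012 = 0.066084.
CI: 0.108 ± 0.066084 → (0.0419, 0.1741).
With 95% confidence, each one-unit increase in incubation time is associated with a change of between 0.0419 and 0.1741 log₁₀ CFU in bacterial colony count.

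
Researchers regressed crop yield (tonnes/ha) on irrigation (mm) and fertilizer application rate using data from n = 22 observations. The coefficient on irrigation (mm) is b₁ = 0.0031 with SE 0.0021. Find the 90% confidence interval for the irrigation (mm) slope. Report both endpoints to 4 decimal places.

df = n − k − 1 = 22 − 2 − 1 = 19.
t* = t_{0.05, 19} = 1.729133.
Margin = t* × SE = 1.729133 × 0.0021 = 0.003631.
CI: 0.0031 ± 0.003631 → (-0.0005, 0.0067).
With 90% confidence, each one-unit increase in irrigation (mm) is associated with a change of between -0.0005 and 0.0067 tonnes/ha in crop yield, holding the other predictors fixed.

(-0.0005, 0.0067)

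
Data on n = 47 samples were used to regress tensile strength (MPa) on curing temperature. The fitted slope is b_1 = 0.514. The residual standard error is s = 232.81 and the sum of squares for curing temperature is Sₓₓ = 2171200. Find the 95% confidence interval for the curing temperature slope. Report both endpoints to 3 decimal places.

(0.196, 0.832)

SE(b_1) = s/√Sₓₓ = 232.81/√2171200 = 0.157998.
df = n − 2 = 45.
t* = t_{0.025, 45} = 2.014103.
Margin = t* × SE = 2.014103 × 0.157998 = 0.31822.
CI: 0.514 ± 0.31822 → (0.196, 0.832).
With 95% confidence, each one-unit increase in curing temperature is associated with a change of between 0.196 and 0.832 MPa in tensile strength.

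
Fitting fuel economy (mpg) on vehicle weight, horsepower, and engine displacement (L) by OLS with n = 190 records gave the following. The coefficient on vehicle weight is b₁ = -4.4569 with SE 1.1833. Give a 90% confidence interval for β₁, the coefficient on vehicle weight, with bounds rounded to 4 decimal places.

df = n − k − 1 = 190 − 3 − 1 = 186.
t* = t_{0.05, 186} = 1.653087.
Margin = t* × SE = 1.653087 × 1.1833 = 1.956098.
CI: -4.4569 ± 1.956098 → (-6.4130, -2.5008).
With 90% confidence, each one-unit increase in vehicle weight is associated with a change of between -6.4130 and -2.5008 mpg in fuel economy, holding the other predictors fixed.

(-6.4130, -2.5008)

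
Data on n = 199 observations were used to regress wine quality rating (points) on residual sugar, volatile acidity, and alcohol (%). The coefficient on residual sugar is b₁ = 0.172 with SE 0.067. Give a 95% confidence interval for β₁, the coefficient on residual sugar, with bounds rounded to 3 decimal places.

df = n − k − 1 = 199 − 3 − 1 = 195.
t* = t_{0.025, 195} = 1.972204.
Margin = t* × SE = 1.972204 × 0.067 = 0.13214.
CI: 0.172 ± 0.13214 → (0.040, 0.304).
With 95% confidence, each one-unit increase in residual sugar is associated with a change of between 0.040 and 0.304 points in wine quality rating, holding the other predictors fixed.

(0.040, 0.304)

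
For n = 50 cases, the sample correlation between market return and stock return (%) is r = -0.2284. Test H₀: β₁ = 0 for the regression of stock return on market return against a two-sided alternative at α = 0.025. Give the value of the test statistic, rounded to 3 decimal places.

t = r·√(n − 2)/√(1 − r²) = -0.2284·√48/√0.947833 = -1.625.
df = n − 2 = 48.
Two-sided p ≈ 0.1106, which is ≥ 0.025, so fail to reject H₀.
The data do not give significant evidence of a linear association between market return and stock return.

t = -1.625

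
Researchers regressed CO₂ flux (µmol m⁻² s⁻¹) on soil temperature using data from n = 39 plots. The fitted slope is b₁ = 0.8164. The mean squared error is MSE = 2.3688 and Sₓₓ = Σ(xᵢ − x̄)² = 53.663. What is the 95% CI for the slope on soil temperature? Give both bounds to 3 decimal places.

SE(b₁) = √(MSE/Sₓₓ) = √(2.3688/53.663) = 0.2101.
df = n − 2 = 37.
t* = t_{0.025, 37} = 2.026192.
Margin = t* × SE = 2.026192 × 0.2101 = 0.42570.
CI: 0.8164 ± 0.42570 → (0.391, 1.242).
With 95% confidence, each one-unit increase in soil temperature is associated with a change of between 0.391 and 1.242 µmol m⁻² s⁻¹ in CO₂ flux.

(0.391, 1.242)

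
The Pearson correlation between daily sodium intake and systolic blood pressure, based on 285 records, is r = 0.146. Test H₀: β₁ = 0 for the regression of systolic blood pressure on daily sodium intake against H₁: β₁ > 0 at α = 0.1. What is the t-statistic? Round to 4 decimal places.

t = r·√(n − 2)/√(1 − r²) = 0.146·√283/√0.978684 = 2.4827.
df = n − 2 = 283.
One-sided p ≈ 0.0068, which is < 0.1, so reject H₀.
There is evidence of a linear association between daily sodium intake and systolic blood pressure.

t = 2.4827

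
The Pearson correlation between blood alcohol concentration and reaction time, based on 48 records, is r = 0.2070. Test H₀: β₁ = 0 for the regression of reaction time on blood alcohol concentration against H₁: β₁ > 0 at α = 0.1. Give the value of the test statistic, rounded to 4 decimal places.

t = 1.4350

t = r·√(n − 2)/√(1 − r²) = 0.2070·√46/√0.957151 = 1.4350.
df = n − 2 = 46.
One-sided p ≈ 0.0790, which is < 0.1, so reject H₀.
There is evidence of a linear association between blood alcohol concentration and reaction time.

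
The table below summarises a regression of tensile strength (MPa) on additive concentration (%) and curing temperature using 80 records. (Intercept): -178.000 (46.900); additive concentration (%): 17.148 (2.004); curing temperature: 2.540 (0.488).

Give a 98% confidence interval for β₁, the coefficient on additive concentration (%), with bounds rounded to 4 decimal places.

(12.3870, 21.9090)

Read off: b = 17.148, SE = 2.004 for additive concentration (%).
df = n − k − 1 = 80 − 2 − 1 = 77.
t* = t_{0.01, 77} = 2.375757.
Margin = t* × SE = 2.375757 × 2.004 = 4.761017.
CI: 17.148 ± 4.761017 → (12.3870, 21.9090).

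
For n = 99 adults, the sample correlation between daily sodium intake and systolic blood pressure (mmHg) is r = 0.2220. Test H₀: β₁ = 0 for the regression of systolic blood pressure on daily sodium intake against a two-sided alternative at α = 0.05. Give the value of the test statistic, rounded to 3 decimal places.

t = 2.242

t = r·√(n − 2)/√(1 − r²) = 0.2220·√97/√0.950716 = 2.242.
df = n − 2 = 97.
Two-sided p ≈ 0.0272, which is < 0.05, so reject H₀.
There is evidence of a linear association between daily sodium intake and systolic blood pressure.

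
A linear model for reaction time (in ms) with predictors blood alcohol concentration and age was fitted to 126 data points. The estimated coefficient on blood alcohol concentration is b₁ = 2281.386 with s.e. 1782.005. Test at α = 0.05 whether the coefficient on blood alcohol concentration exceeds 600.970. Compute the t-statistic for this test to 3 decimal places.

H₀: β₁ = 600.970 vs H₁: β₁ > 600.970.
t = (b₁ − β₁⁰)/SE = (2281.386 − 600.970) / 1782.005 = 0.943.
df = n − k − 1 = 126 − 2 − 1 = 123.
One-sided p ≈ 0.1738, which is ≥ 0.05, so fail to reject H₀.
The data do not give significant evidence that the true slope on blood alcohol concentration exceeds 600.970 ms per unit, holding the other predictors fixed.

t = 0.943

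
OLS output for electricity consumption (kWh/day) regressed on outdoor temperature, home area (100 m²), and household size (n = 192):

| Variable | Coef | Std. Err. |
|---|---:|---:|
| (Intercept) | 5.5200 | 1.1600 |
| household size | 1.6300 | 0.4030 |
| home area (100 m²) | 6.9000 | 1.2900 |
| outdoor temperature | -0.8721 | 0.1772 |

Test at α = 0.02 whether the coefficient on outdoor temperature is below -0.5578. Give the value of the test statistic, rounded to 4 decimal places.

t = -1.7737

Read off: b = -0.8721, SE = 0.1772 for outdoor temperature.
H₀: β₁ = -0.5578 vs H₁: β₁ < -0.5578.
t = (-0.8721 − (-0.5578)) / 0.1772 = -1.7737.
df = n − k − 1 = 192 − 3 − 1 = 188.
One-sided p ≈ 0.0389, which is ≥ 0.02, so fail to reject H₀.
The data do not give significant evidence that the true slope on outdoor temperature is below -0.5578 kWh/day per unit, holding the other predictors fixed.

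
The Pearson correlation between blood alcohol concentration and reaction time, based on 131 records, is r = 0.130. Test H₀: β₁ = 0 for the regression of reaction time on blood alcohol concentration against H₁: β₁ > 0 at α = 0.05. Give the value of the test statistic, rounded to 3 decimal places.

t = 1.489

t = r·√(n − 2)/√(1 − r²) = 0.130·√129/√0.9831 = 1.489.
df = n − 2 = 129.
One-sided p ≈ 0.0694, which is ≥ 0.05, so fail to reject H₀.
The data do not give significant evidence of a linear association between blood alcohol concentration and reaction time.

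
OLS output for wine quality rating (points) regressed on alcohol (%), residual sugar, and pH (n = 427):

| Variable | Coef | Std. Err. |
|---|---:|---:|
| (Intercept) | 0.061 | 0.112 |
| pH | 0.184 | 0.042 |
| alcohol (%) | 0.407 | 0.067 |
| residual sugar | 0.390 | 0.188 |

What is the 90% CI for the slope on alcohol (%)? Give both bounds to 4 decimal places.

(0.2966, 0.5174)

Read off: b = 0.407, SE = 0.067 for alcohol (%).
df = n − k − 1 = 427 − 3 − 1 = 423.
t* = t_{0.05, 423} = 1.648464.
Margin = t* × SE = 1.648464 × 0.067 = 0.110447.
CI: 0.407 ± 0.110447 → (0.2966, 0.5174).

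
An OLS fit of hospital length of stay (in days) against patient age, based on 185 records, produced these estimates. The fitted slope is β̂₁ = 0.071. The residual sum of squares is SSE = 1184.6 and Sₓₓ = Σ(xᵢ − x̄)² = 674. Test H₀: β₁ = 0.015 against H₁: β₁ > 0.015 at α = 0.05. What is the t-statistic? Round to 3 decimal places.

t = 0.571

MSE = SSE/(n − 2) = 1184.6/183 = 6.47322.
SE(β̂₁) = √(MSE/Sₓₓ) = √(6.47322/674) = 0.098001.
t = (0.071 − 0.015) / 0.098001 = 0.571.
df = n − 2 = 183.
One-sided p ≈ 0.2842, which is ≥ 0.05, so fail to reject H₀.
The data do not give significant evidence that the true slope on patient age exceeds 0.015 days per unit.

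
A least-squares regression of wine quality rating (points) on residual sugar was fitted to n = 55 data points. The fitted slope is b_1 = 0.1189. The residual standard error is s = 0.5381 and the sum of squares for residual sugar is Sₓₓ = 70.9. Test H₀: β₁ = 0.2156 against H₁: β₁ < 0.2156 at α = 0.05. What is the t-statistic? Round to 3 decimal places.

SE(b_1) = s/√Sₓₓ = 0.5381/√70.9 = 0.0639057.
t = (0.1189 − 0.2156) / 0.0639057 = -1.513.
df = n − 2 = 53.
One-sided p ≈ 0.0681, which is ≥ 0.05, so fail to reject H₀.
The data do not give significant evidence that the true slope on residual sugar is below 0.2156 points per unit.

t = -1.513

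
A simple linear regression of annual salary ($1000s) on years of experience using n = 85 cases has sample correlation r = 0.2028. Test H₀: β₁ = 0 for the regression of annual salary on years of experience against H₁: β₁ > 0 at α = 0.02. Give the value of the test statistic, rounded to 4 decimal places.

t = r·√(n − 2)/√(1 − r²) = 0.2028·√83/√0.958872 = 1.8868.
df = n − 2 = 83.
One-sided p ≈ 0.0313, which is ≥ 0.02, so fail to reject H₀.
The data do not give significant evidence of a linear association between years of experience and annual salary.

t = 1.8868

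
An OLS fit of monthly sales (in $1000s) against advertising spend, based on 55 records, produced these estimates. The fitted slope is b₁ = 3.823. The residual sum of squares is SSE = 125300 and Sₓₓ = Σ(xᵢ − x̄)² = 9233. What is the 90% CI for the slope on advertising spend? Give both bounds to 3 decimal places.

(2.976, 4.670)

MSE = SSE/(n − 2) = 125300/53 = 2364.15.
SE(b₁) = √(MSE/Sₓₓ) = √(2364.15/9233) = 0.506018.
df = n − 2 = 53.
t* = t_{0.05, 53} = 1.674116.
Margin = t* × SE = 1.674116 × 0.506018 = 0.84713.
CI: 3.823 ± 0.84713 → (2.976, 4.670).
With 90% confidence, each one-unit increase in advertising spend is associated with a change of between 2.976 and 4.670 $1000s in monthly sales.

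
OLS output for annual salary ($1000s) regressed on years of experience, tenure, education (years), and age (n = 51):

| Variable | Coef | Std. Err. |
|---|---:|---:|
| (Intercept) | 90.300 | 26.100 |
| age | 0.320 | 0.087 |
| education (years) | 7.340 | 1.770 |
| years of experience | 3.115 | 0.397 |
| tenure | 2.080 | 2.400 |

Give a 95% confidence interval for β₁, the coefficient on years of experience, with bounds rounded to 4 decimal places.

(2.3159, 3.9141)

Read off: b = 3.115, SE = 0.397 for years of experience.
df = n − k − 1 = 51 − 4 − 1 = 46.
t* = t_{0.025, 46} = 2.012896.
Margin = t* × SE = 2.012896 × 0.397 = 0.799120.
CI: 3.115 ± 0.799120 → (2.3159, 3.9141).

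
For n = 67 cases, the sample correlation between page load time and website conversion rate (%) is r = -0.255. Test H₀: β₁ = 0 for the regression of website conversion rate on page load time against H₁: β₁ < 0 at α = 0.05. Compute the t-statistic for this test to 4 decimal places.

t = -2.1262

t = r·√(n − 2)/√(1 − r²) = -0.255·√65/√0.934975 = -2.1262.
df = n − 2 = 65.
One-sided p ≈ 0.0186, which is < 0.05, so reject H₀.
There is evidence of a linear association between page load time and website conversion rate.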